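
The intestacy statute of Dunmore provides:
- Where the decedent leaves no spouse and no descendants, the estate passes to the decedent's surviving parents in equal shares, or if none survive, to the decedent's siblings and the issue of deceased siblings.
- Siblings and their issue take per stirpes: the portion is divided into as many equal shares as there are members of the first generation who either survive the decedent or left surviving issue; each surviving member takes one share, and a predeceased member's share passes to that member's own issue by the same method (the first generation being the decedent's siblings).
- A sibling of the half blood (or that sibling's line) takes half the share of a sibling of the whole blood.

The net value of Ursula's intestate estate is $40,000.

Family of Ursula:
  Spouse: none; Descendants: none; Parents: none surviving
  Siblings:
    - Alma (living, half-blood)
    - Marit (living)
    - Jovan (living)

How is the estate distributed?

Alma: $8,000; Marit: $16,000; Jovan: $16,000

The entire $40,000 passes to the siblings and their issue.
Counting each half-blood sibling's line as half a unit, there are 5/2 units in $40,000, so one unit is $16,000. Whole-blood lines (Marit and Jovan) take $16,000 each; half-blood lines (Alma) take $8,000 each.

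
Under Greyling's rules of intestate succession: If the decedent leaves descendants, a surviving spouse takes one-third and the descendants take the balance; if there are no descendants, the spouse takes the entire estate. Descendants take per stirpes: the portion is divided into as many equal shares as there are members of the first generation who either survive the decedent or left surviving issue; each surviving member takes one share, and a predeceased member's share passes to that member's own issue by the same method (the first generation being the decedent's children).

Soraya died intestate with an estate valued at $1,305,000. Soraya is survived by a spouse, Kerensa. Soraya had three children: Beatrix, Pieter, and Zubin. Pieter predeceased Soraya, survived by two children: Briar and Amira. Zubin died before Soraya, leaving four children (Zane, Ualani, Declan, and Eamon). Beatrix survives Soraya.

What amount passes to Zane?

Kerensa takes one-third of $1,305,000 = $435,000. The remaining $870,000 passes to the descendants.
The descendants' portion ($870,000) is divided into 3 shares of $290,000: Beatrix takes $290,000; Pieter's $290,000 share passes to Pieter's issue; Zubin's $290,000 share passes to Zubin's issue.
Pieter's share ($290,000) is divided into 2 shares of $145,000: Briar and Amira each take $145,000.
Zubin's share ($290,000) is divided into 4 shares of $72,500: Zane, Ualani, Declan, and Eamon each take $72,500.

Zane receives $72,500.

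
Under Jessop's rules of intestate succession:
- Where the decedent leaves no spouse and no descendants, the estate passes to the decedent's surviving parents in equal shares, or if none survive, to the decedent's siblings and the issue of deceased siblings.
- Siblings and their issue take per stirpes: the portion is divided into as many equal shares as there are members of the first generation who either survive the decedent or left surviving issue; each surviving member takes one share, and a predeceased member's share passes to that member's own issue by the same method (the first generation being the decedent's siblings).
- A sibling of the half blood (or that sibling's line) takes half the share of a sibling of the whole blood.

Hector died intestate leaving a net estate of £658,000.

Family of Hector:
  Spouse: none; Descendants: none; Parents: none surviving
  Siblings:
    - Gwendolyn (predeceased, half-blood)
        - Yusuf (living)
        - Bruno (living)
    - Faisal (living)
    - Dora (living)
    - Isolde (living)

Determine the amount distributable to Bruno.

Bruno receives £47,000.

The entire £658,000 passes to the siblings and their issue.
Counting each half-blood sibling's line as half a unit, there are 7/2 units in £658,000, so one unit is £188,000. Whole-blood lines (Faisal, Dora, and Isolde) take £188,000 each; half-blood lines (Gwendolyn) take £94,000 each.
Gwendolyn's share (£94,000) is divided into 2 shares of £47,000: Yusuf and Bruno each take £47,000.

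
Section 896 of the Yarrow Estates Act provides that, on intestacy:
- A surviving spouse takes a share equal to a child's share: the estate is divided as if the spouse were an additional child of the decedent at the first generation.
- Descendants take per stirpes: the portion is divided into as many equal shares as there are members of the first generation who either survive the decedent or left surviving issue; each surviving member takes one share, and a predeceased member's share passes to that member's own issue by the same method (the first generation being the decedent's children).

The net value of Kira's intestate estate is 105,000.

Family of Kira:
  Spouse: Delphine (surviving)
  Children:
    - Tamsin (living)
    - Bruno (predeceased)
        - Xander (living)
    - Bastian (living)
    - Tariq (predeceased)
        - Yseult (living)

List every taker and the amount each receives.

The spouse counts as an additional share at the children's level, so there are 5 primary shares of 21,000. Delphine takes one such share (21,000).
The children's combined portion (84,000) is divided into 4 shares of 21,000: Tamsin and Bastian each take 21,000; Bruno's 21,000 share passes to Bruno's issue; Tariq's 21,000 share passes to Tariq's issue.
Bruno's share (21,000) passes entirely to Xander.
Tariq's share (21,000) passes entirely to Yseult.

Delphine: 21,000; Tamsin: 21,000; Xander: 21,000; Bastian: 21,000; Yseult: 21,000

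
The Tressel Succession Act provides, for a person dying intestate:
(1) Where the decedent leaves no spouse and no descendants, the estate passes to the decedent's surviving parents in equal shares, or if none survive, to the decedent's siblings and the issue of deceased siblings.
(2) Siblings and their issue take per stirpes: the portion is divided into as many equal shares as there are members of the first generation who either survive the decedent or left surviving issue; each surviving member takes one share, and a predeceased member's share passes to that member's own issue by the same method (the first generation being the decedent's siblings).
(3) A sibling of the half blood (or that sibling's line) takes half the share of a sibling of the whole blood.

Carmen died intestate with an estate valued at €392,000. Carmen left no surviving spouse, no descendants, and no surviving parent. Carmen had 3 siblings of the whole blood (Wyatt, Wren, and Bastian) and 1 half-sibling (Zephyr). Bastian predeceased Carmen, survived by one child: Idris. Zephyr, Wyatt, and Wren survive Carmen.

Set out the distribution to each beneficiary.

Zephyr: €56,000; Wyatt: €112,000; Wren: €112,000; Idris: €112,000

The entire €392,000 passes to the siblings and their issue.
Counting each half-blood sibling's line as half a unit, there are 7/2 units in €392,000, so one unit is €112,000. Whole-blood lines (Wyatt, Wren, and Bastian) take €112,000 each; half-blood lines (Zephyr) take €56,000 each.
Bastian's share (€112,000) passes entirely to Idris.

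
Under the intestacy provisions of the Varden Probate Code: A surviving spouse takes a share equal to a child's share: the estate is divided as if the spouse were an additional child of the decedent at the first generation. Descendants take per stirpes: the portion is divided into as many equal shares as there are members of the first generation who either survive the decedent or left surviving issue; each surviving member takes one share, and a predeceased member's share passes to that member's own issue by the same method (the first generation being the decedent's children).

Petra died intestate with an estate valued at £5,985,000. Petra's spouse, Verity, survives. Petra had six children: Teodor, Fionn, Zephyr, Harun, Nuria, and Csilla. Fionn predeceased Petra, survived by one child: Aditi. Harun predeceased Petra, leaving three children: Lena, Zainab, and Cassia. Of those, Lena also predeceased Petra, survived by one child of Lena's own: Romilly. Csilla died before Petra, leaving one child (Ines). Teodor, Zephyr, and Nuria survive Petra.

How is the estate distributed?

The spouse counts as an additional share at the children's level, so there are 7 primary shares of £855,000. Verity takes one such share (£855,000).
The children's combined portion (£5,130,000) is divided into 6 shares of £855,000: Teodor, Zephyr, and Nuria each take £855,000; Fionn's £855,000 share passes to Fionn's issue; Harun's £855,000 share passes to Harun's issue; Csilla's £855,000 share passes to Csilla's issue.
Fionn's share (£855,000) passes entirely to Aditi.
Harun's share (£855,000) is divided into 3 shares of £285,000: Zainab and Cassia each take £285,000; Lena's £285,000 share passes to Lena's issue.
Lena's share (£285,000) passes entirely to Romilly.
Csilla's share (£855,000) passes entirely to Ines.

Verity: £855,000; Teodor: £855,000; Aditi: £855,000; Zephyr: £855,000; Romilly: £285,000; Zainab: £285,000; Cassia: £285,000; Nuria: £855,000; Ines: £855,000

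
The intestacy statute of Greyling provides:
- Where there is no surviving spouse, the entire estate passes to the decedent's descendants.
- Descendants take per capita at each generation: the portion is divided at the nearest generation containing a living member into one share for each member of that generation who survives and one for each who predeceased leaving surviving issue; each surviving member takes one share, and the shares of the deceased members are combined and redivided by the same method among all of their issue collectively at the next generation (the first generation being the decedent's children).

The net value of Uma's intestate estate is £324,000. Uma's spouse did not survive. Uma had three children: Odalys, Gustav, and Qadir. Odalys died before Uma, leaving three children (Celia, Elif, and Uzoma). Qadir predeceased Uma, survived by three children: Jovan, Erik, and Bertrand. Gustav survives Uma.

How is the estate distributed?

Celia: £36,000; Elif: £36,000; Uzoma: £36,000; Gustav: £108,000; Jovan: £36,000; Erik: £36,000; Bertrand: £36,000

The entire £324,000 passes to the descendants.
That amount (£324,000) is divided at the children's generation into 3 shares of £108,000. Gustav takes £108,000. The 2 shares of the deceased (Odalys and Qadir) are combined into a pool of £216,000.
That pool (£216,000) is divided at the grandchildren's generation equally among Celia, Elif, Uzoma, Jovan, Erik, and Bertrand: £36,000 each.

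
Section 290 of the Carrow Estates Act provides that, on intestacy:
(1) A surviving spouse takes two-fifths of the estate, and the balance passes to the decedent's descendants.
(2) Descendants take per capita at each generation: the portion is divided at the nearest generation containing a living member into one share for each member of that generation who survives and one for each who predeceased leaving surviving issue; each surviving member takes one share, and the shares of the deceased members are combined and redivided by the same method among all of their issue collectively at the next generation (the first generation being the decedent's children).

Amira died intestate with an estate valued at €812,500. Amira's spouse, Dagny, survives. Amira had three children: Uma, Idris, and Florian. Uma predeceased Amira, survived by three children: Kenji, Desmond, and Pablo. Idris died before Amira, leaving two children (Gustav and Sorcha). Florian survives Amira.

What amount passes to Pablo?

Dagny takes two-fifths of €812,500 = €325,000. The remaining €487,500 passes to the descendants.
The descendants' portion (€487,500) is divided at the children's generation into 3 shares of €162,500. Florian takes €162,500. The 2 shares of the deceased (Uma and Idris) are combined into a pool of €325,000.
That pool (€325,000) is divided at the grandchildren's generation equally among Kenji, Desmond, Pablo, Gustav, and Sorcha: €65,000 each.

Pablo receives €65,000.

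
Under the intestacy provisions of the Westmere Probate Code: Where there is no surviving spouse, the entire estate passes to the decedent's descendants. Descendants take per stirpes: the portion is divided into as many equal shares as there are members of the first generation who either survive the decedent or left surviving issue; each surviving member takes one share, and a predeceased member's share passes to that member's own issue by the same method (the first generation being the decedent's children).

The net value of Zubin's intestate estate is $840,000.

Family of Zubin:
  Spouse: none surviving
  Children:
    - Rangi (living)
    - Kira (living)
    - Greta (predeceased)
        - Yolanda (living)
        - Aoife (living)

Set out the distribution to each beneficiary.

Rangi: $280,000; Kira: $280,000; Yolanda: $140,000; Aoife: $140,000

The entire $840,000 passes to the descendants.
That amount ($840,000) is divided into 3 shares of $280,000: Rangi and Kira each take $280,000; Greta's $280,000 share passes to Greta's issue.
Greta's share ($280,000) is divided into 2 shares of $140,000: Yolanda and Aoife each take $140,000.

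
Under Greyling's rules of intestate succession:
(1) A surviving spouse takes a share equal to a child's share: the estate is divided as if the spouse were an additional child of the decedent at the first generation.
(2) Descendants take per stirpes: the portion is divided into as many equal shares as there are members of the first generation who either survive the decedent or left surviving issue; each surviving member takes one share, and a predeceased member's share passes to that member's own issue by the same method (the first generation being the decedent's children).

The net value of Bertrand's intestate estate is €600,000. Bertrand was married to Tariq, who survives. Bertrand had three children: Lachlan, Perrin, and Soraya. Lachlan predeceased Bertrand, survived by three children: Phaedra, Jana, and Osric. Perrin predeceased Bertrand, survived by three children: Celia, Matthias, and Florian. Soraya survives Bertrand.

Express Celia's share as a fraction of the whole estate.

The spouse counts as an additional share at the children's level, so there are 4 primary shares of €150,000. Tariq takes one such share (€150,000).
The children's combined portion (€450,000) is divided into 3 shares of €150,000: Soraya takes €150,000; Lachlan's €150,000 share passes to Lachlan's issue; Perrin's €150,000 share passes to Perrin's issue.
Lachlan's share (€150,000) is divided into 3 shares of €50,000: Phaedra, Jana, and Osric each take €50,000.
Perrin's share (€150,000) is divided into 3 shares of €50,000: Celia, Matthias, and Florian each take €50,000.

Celia receives 1/12 of the estate.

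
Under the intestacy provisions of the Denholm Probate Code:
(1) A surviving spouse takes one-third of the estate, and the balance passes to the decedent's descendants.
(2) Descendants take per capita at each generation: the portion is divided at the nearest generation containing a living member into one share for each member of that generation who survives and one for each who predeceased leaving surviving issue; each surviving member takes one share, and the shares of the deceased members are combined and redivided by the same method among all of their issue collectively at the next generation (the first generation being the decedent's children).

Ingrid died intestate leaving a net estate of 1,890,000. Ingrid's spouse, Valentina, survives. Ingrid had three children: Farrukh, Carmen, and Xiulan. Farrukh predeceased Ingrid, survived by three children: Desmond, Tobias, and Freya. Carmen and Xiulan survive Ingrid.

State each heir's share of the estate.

Valentina: 630,000; Desmond: 140,000; Tobias: 140,000; Freya: 140,000; Carmen: 420,000; Xiulan: 420,000

Valentina takes one-third of 1,890,000 = 630,000. The remaining 1,260,000 passes to the descendants.
The descendants' portion (1,260,000) is divided at the children's generation into 3 shares of 420,000. Carmen and Xiulan each take 420,000. The remaining share for the deceased Farrukh (420,000) is carried to the next generation.
That pool (420,000) is divided at the grandchildren's generation equally among Desmond, Tobias, and Freya: 140,000 each.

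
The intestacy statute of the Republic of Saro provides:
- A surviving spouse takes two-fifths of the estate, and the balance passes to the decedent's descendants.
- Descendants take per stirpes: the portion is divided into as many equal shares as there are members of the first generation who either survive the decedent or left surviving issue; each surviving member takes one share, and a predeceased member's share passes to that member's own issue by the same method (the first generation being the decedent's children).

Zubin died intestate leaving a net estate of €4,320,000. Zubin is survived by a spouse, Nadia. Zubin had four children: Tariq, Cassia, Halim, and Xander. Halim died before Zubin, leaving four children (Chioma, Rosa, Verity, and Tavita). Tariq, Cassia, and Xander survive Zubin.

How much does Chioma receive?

Chioma receives €162,000.

Nadia takes two-fifths of €4,320,000 = €1,728,000. The remaining €2,592,000 passes to the descendants.
The descendants' portion (€2,592,000) is divided into 4 shares of €648,000: Tariq, Cassia, and Xander each take €648,000; Halim's €648,000 share passes to Halim's issue.
Halim's share (€648,000) is divided into 4 shares of €162,000: Chioma, Rosa, Verity, and Tavita each take €162,000.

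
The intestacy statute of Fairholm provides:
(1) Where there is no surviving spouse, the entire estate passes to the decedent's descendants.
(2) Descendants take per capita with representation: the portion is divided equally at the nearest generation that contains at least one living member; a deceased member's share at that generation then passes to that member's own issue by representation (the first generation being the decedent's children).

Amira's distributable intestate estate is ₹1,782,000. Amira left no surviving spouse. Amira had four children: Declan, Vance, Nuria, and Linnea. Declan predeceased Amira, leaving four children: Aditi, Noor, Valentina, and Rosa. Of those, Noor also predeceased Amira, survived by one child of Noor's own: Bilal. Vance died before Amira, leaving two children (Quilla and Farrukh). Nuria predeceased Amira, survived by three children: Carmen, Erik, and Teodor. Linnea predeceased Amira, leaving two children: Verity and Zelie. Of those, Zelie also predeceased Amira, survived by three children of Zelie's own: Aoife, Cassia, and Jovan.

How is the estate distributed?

The entire ₹1,782,000 passes to the descendants.
No child survives, so the initial division is made at the grandchildren's generation.
That amount (₹1,782,000) is divided into 11 shares of ₹162,000: Aditi, Valentina, Rosa, Quilla, Farrukh, Carmen, Erik, Teodor, and Verity each take ₹162,000; Noor's ₹162,000 share passes to Noor's issue; Zelie's ₹162,000 share passes to Zelie's issue.
Noor's share (₹162,000) passes entirely to Bilal.
Zelie's share (₹162,000) is divided into 3 shares of ₹54,000: Aoife, Cassia, and Jovan each take ₹54,000.

Aditi: ₹162,000; Bilal: ₹162,000; Valentina: ₹162,000; Rosa: ₹162,000; Quilla: ₹162,000; Farrukh: ₹162,000; Carmen: ₹162,000; Erik: ₹162,000; Teodor: ₹162,000; Verity: ₹162,000; Aoife: ₹54,000; Cassia: ₹54,000; Jovan: ₹54,000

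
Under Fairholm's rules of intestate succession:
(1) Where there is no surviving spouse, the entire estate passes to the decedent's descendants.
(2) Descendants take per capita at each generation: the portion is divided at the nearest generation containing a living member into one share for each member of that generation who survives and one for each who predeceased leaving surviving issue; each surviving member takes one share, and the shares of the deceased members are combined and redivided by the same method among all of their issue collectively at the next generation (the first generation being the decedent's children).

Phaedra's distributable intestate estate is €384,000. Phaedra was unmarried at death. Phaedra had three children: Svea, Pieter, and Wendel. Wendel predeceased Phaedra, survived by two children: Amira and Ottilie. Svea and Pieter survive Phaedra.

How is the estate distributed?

The entire €384,000 passes to the descendants.
That amount (€384,000) is divided at the children's generation into 3 shares of €128,000. Svea and Pieter each take €128,000. The remaining share for the deceased Wendel (€128,000) is carried to the next generation.
That pool (€128,000) is divided at the grandchildren's generation equally among Amira and Ottilie: €64,000 each.

Svea: €128,000; Pieter: €128,000; Amira: €64,000; Ottilie: €64,000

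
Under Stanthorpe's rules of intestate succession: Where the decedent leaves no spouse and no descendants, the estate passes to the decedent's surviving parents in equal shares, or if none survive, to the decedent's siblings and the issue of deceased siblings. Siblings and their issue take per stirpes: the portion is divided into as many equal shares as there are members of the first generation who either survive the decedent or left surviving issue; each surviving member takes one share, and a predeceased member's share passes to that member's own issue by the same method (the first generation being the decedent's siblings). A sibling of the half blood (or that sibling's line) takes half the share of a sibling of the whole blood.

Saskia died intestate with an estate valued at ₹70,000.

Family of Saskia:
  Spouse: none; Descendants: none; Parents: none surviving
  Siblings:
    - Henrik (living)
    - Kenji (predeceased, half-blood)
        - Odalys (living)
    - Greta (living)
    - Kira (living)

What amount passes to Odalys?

The entire ₹70,000 passes to the siblings and their issue.
Counting each half-blood sibling's line as half a unit, there are 7/2 units in ₹70,000, so one unit is ₹20,000. Whole-blood lines (Henrik, Greta, and Kira) take ₹20,000 each; half-blood lines (Kenji) take ₹10,000 each.
Kenji's share (₹10,000) passes entirely to Odalys.

Odalys receives ₹10,000.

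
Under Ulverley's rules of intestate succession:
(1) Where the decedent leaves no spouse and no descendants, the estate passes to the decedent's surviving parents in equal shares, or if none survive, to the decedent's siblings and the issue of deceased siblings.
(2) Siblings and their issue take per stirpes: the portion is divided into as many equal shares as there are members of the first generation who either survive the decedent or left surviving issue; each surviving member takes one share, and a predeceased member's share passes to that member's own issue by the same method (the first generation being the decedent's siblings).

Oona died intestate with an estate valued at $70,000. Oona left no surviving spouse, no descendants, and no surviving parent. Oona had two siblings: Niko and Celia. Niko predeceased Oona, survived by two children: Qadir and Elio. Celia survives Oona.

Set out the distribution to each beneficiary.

Qadir: $17,500; Elio: $17,500; Celia: $35,000

The entire $70,000 passes to the siblings and their issue.
That amount ($70,000) is divided into 2 shares of $35,000: Celia takes $35,000; Niko's $35,000 share passes to Niko's issue.
Niko's share ($35,000) is divided into 2 shares of $17,500: Qadir and Elio each take $17,500.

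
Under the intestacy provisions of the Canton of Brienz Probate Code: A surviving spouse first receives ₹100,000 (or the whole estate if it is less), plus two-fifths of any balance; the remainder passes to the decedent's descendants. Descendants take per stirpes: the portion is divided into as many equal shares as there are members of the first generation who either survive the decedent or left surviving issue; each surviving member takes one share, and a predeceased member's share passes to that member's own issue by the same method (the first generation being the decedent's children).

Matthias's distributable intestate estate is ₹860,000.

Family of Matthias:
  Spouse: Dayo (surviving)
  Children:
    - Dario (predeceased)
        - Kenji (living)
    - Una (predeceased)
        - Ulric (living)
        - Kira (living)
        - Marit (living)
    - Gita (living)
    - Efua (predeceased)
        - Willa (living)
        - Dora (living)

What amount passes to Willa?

Dayo first takes ₹100,000, leaving a balance of ₹760,000. Dayo then takes two-fifths of the balance (₹304,000), for a total of ₹404,000. The remaining ₹456,000 passes to the descendants.
The descendants' portion (₹456,000) is divided into 4 shares of ₹114,000: Gita takes ₹114,000; Dario's ₹114,000 share passes to Dario's issue; Una's ₹114,000 share passes to Una's issue; Efua's ₹114,000 share passes to Efua's issue.
Dario's share (₹114,000) passes entirely to Kenji.
Una's share (₹114,000) is divided into 3 shares of ₹38,000: Ulric, Kira, and Marit each take ₹38,000.
Efua's share (₹114,000) is divided into 2 shares of ₹57,000: Willa and Dora each take ₹57,000.

Willa receives ₹57,000.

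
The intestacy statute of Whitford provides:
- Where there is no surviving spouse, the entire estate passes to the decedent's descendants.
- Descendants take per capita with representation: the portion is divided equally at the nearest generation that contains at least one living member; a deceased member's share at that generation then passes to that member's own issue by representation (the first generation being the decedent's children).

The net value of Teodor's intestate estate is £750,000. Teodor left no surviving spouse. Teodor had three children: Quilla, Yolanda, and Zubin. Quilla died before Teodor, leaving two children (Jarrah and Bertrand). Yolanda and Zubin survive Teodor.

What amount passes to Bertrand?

Bertrand receives £125,000.

The entire £750,000 passes to the descendants.
That amount (£750,000) is divided into 3 shares of £250,000: Yolanda and Zubin each take £250,000; Quilla's £250,000 share passes to Quilla's issue.
Quilla's share (£250,000) is divided into 2 shares of £125,000: Jarrah and Bertrand each take £125,000.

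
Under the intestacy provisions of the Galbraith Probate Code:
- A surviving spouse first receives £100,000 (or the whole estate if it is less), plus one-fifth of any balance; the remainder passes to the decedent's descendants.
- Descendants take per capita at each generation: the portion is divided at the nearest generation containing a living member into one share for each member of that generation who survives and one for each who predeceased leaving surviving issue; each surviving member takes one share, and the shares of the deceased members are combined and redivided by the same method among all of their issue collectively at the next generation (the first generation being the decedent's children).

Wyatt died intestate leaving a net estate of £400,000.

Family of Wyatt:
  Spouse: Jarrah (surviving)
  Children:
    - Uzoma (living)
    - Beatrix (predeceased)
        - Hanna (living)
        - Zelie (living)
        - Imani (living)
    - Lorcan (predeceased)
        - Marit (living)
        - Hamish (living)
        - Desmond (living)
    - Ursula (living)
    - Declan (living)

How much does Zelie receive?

Zelie receives £16,000.

Jarrah first takes £100,000, leaving a balance of £300,000. Jarrah then takes one-fifth of the balance (£60,000), for a total of £160,000. The remaining £240,000 passes to the descendants.
The descendants' portion (£240,000) is divided at the children's generation into 5 shares of £48,000. Uzoma, Ursula, and Declan each take £48,000. The 2 shares of the deceased (Beatrix and Lorcan) are combined into a pool of £96,000.
That pool (£96,000) is divided at the grandchildren's generation equally among Hanna, Zelie, Imani, Marit, Hamish, and Desmond: £16,000 each.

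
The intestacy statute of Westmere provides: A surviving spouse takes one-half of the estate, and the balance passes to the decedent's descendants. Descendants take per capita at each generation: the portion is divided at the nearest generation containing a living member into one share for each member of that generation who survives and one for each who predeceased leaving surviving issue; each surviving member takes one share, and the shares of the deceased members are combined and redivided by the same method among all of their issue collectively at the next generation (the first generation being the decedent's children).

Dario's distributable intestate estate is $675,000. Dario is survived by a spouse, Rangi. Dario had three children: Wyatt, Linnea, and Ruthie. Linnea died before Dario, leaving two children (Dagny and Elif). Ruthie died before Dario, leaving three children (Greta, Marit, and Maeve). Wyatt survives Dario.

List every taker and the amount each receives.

Rangi: $337,500; Wyatt: $112,500; Dagny: $45,000; Elif: $45,000; Greta: $45,000; Marit: $45,000; Maeve: $45,000

Rangi takes one-half of $675,000 = $337,500. The remaining $337,500 passes to the descendants.
The descendants' portion ($337,500) is divided at the children's generation into 3 shares of $112,500. Wyatt takes $112,500. The 2 shares of the deceased (Linnea and Ruthie) are combined into a pool of $225,000.
That pool ($225,000) is divided at the grandchildren's generation equally among Dagny, Elif, Greta, Marit, and Maeve: $45,000 each.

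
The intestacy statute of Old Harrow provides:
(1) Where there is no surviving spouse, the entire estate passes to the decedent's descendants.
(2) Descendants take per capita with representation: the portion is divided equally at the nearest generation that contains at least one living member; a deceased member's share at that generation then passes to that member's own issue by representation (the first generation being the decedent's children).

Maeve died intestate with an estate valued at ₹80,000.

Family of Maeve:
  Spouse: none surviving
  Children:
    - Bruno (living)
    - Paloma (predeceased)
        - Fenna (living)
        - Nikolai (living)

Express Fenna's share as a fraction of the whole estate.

Fenna receives 1/4 of the estate.

The entire ₹80,000 passes to the descendants.
That amount (₹80,000) is divided into 2 shares of ₹40,000: Bruno takes ₹40,000; Paloma's ₹40,000 share passes to Paloma's issue.
Paloma's share (₹40,000) is divided into 2 shares of ₹20,000: Fenna and Nikolai each take ₹20,000.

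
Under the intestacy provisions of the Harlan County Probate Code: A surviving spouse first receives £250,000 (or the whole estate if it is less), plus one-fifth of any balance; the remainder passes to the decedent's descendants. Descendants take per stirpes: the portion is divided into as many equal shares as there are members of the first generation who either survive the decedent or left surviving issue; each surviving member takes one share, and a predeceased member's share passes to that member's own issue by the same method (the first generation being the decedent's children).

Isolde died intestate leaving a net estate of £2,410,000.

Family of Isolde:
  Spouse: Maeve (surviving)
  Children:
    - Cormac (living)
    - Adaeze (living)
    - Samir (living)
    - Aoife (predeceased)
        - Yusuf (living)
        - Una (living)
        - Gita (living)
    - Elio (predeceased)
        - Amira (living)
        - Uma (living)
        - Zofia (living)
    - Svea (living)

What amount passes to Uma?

Uma receives £96,000.

Maeve first takes £250,000, leaving a balance of £2,160,000. Maeve then takes one-fifth of the balance (£432,000), for a total of £682,000. The remaining £1,728,000 passes to the descendants.
The descendants' portion (£1,728,000) is divided into 6 shares of £288,000: Cormac, Adaeze, Samir, and Svea each take £288,000; Aoife's £288,000 share passes to Aoife's issue; Elio's £288,000 share passes to Elio's issue.
Aoife's share (£288,000) is divided into 3 shares of £96,000: Yusuf, Una, and Gita each take £96,000.
Elio's share (£288,000) is divided into 3 shares of £96,000: Amira, Uma, and Zofia each take £96,000.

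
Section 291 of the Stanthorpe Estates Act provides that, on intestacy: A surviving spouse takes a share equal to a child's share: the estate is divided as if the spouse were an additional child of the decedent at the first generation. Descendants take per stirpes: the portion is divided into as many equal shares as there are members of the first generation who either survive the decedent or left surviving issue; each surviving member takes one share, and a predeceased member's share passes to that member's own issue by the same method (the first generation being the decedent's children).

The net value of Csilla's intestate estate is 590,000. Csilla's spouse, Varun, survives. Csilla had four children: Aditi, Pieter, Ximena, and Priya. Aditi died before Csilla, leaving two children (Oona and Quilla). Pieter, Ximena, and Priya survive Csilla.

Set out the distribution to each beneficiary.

The spouse counts as an additional share at the children's level, so there are 5 primary shares of 118,000. Varun takes one such share (118,000).
The children's combined portion (472,000) is divided into 4 shares of 118,000: Pieter, Ximena, and Priya each take 118,000; Aditi's 118,000 share passes to Aditi's issue.
Aditi's share (118,000) is divided into 2 shares of 59,000: Oona and Quilla each take 59,000.

Varun: 118,000; Oona: 59,000; Quilla: 59,000; Pieter: 118,000; Ximena: 118,000; Priya: 118,000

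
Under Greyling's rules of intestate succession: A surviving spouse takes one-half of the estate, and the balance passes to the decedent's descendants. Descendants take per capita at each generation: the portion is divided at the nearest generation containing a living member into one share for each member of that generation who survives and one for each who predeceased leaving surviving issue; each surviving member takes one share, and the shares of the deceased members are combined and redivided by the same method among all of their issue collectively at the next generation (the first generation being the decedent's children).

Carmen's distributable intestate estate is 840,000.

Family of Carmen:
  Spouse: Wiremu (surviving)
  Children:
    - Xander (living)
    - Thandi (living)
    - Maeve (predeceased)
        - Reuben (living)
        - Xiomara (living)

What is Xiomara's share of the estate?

Wiremu takes one-half of 840,000 = 420,000. The remaining 420,000 passes to the descendants.
The descendants' portion (420,000) is divided at the children's generation into 3 shares of 140,000. Xander and Thandi each take 140,000. The remaining share for the deceased Maeve (140,000) is carried to the next generation.
That pool (140,000) is divided at the grandchildren's generation equally among Reuben and Xiomara: 70,000 each.

Xiomara receives 70,000.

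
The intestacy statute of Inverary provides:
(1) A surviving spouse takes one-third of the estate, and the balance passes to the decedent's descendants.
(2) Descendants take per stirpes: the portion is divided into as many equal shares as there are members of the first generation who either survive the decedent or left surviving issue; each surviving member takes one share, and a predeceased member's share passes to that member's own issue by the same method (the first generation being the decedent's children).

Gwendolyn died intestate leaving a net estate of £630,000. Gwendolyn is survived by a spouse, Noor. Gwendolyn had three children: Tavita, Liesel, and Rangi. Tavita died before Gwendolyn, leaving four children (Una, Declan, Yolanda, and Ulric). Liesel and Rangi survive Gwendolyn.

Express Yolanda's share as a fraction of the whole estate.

Noor takes one-third of £630,000 = £210,000. The remaining £420,000 passes to the descendants.
The descendants' portion (£420,000) is divided into 3 shares of £140,000: Liesel and Rangi each take £140,000; Tavita's £140,000 share passes to Tavita's issue.
Tavita's share (£140,000) is divided into 4 shares of £35,000: Una, Declan, Yolanda, and Ulric each take £35,000.

Yolanda receives 1/18 of the estate.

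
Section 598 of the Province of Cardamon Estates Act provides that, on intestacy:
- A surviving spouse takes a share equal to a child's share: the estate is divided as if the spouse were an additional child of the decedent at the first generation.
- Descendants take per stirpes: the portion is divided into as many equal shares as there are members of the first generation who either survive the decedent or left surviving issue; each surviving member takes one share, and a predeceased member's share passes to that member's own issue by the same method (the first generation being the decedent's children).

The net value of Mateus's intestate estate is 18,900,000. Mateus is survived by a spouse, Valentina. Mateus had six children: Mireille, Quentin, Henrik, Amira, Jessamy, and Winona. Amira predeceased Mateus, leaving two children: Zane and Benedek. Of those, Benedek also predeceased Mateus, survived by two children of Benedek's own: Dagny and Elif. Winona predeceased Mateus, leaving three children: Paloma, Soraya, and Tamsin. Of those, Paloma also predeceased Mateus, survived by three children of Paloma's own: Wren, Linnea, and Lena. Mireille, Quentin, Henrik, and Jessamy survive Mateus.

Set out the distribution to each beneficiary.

Valentina: 2,700,000; Mireille: 2,700,000; Quentin: 2,700,000; Henrik: 2,700,000; Zane: 1,350,000; Dagny: 675,000; Elif: 675,000; Jessamy: 2,700,000; Wren: 300,000; Linnea: 300,000; Lena: 300,000; Soraya: 900,000; Tamsin: 900,000

The spouse counts as an additional share at the children's level, so there are 7 primary shares of 2,700,000. Valentina takes one such share (2,700,000).
The children's combined portion (16,200,000) is divided into 6 shares of 2,700,000: Mireille, Quentin, Henrik, and Jessamy each take 2,700,000; Amira's 2,700,000 share passes to Amira's issue; Winona's 2,700,000 share passes to Winona's issue.
Amira's share (2,700,000) is divided into 2 shares of 1,350,000: Zane takes 1,350,000; Benedek's 1,350,000 share passes to Benedek's issue.
Benedek's share (1,350,000) is divided into 2 shares of 675,000: Dagny and Elif each take 675,000.
Winona's share (2,700,000) is divided into 3 shares of 900,000: Soraya and Tamsin each take 900,000; Paloma's 900,000 share passes to Paloma's issue.
Paloma's share (900,000) is divided into 3 shares of 300,000: Wren, Linnea, and Lena each take 300,000.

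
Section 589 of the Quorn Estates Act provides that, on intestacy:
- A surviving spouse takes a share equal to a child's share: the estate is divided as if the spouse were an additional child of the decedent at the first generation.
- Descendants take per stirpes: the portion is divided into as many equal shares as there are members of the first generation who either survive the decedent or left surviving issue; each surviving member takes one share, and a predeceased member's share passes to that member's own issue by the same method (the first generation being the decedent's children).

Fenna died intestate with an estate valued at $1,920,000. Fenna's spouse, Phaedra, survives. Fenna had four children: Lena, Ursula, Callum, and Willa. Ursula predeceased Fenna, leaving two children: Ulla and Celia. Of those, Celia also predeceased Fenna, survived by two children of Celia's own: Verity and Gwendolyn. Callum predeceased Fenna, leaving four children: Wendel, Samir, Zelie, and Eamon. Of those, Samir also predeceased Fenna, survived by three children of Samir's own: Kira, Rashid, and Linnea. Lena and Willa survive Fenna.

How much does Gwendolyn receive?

Gwendolyn receives $96,000.

The spouse counts as an additional share at the children's level, so there are 5 primary shares of $384,000. Phaedra takes one such share ($384,000).
The children's combined portion ($1,536,000) is divided into 4 shares of $384,000: Lena and Willa each take $384,000; Ursula's $384,000 share passes to Ursula's issue; Callum's $384,000 share passes to Callum's issue.
Ursula's share ($384,000) is divided into 2 shares of $192,000: Ulla takes $192,000; Celia's $192,000 share passes to Celia's issue.
Celia's share ($192,000) is divided into 2 shares of $96,000: Verity and Gwendolyn each take $96,000.
Callum's share ($384,000) is divided into 4 shares of $96,000: Wendel, Zelie, and Eamon each take $96,000; Samir's $96,000 share passes to Samir's issue.
Samir's share ($96,000) is divided into 3 shares of $32,000: Kira, Rashid, and Linnea each take $32,000.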